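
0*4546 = 0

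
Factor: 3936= 2^5*3^1 * 41^1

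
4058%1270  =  248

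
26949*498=13420602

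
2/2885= 2/2885 = 0.00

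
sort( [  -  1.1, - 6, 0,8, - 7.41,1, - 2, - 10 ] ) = [ - 10, - 7.41,  -  6, - 2,-1.1,  0,1,  8 ] 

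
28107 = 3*9369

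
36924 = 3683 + 33241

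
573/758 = 573/758 =0.76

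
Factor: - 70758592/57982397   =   - 2^6*11^(-1)*29^ ( -1)*181763^( - 1 )*1105603^1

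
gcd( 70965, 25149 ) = 249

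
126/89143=126/89143 = 0.00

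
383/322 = 383/322 = 1.19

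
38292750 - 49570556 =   -  11277806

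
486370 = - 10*( - 48637)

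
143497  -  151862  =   - 8365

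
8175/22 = 371 + 13/22 = 371.59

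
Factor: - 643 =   -  643^1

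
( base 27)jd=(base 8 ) 1016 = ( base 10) 526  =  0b1000001110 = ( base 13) 316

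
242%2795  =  242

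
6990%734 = 384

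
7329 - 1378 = 5951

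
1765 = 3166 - 1401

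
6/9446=3/4723 = 0.00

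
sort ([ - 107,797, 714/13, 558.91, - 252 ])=[- 252, -107,714/13, 558.91,797]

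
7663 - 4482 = 3181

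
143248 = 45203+98045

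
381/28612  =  381/28612 =0.01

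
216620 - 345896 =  - 129276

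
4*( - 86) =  - 344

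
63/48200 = 63/48200 = 0.00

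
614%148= 22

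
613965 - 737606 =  - 123641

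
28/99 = 28/99 = 0.28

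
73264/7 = 73264/7 = 10466.29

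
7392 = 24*308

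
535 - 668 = -133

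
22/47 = 22/47=   0.47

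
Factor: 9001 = 9001^1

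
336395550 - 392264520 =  - 55868970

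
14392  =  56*257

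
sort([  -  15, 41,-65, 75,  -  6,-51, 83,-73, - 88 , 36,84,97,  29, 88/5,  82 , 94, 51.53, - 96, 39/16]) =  [  -  96,-88,-73, - 65,  -  51, - 15,-6,  39/16 , 88/5,  29,  36, 41,51.53 , 75, 82 , 83,84,94, 97] 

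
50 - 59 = -9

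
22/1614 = 11/807  =  0.01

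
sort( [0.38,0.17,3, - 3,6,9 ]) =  [ - 3,0.17, 0.38, 3, 6,9 ] 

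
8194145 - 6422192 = 1771953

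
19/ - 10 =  - 2+1/10 = - 1.90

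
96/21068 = 24/5267 = 0.00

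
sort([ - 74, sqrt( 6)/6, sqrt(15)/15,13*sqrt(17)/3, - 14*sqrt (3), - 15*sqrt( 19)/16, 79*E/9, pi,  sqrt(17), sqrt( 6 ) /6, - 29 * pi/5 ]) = [ - 74, - 14*sqrt( 3), - 29*pi/5, - 15*sqrt( 19)/16, sqrt( 15)/15, sqrt( 6)/6, sqrt ( 6)/6, pi, sqrt( 17),13*sqrt(17) /3, 79*E/9] 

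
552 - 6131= -5579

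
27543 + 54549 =82092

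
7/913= 7/913  =  0.01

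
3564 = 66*54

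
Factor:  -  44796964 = -2^2*127^1*163^1 * 541^1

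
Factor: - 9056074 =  - 2^1*151^1*157^1*191^1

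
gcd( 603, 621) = 9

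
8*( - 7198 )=  -  57584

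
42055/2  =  21027 + 1/2 =21027.50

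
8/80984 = 1/10123 = 0.00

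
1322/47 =1322/47 = 28.13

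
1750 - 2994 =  - 1244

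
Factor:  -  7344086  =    -  2^1 * 31^1*118453^1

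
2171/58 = 37+25/58 = 37.43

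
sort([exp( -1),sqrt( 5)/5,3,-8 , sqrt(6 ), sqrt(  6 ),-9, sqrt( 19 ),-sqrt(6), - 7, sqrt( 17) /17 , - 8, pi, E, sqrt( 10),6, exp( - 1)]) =[-9, - 8 ,-8, - 7, - sqrt( 6 ),sqrt(17) /17,exp( - 1) , exp(  -  1 ), sqrt(5)/5,sqrt (6), sqrt( 6),E, 3, pi,sqrt( 10),sqrt( 19),6 ] 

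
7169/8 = 896 + 1/8= 896.12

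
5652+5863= 11515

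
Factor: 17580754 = 2^1*17^1*517081^1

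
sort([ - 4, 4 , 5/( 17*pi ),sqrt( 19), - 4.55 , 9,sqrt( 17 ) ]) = [ - 4.55,  -  4,5/(17*pi),4 , sqrt (17),sqrt(19),9 ] 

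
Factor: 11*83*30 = 27390=   2^1 * 3^1*5^1*11^1 * 83^1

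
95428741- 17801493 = 77627248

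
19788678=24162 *819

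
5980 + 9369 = 15349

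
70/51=70/51 = 1.37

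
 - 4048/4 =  - 1012 = - 1012.00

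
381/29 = 381/29 = 13.14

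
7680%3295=1090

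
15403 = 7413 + 7990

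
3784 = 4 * 946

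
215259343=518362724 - 303103381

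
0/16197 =0 = 0.00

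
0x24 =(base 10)36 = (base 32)14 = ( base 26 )1a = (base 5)121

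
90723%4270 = 1053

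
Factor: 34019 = 34019^1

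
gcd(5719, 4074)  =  7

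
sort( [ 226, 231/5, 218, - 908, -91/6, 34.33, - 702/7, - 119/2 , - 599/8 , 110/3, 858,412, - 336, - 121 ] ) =[ - 908, - 336, - 121, - 702/7, - 599/8, - 119/2, - 91/6, 34.33, 110/3,231/5,218, 226,412, 858]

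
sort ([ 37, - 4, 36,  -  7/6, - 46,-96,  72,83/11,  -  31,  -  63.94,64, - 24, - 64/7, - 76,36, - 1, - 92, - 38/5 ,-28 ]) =[  -  96, - 92, - 76, - 63.94, - 46, - 31, - 28, - 24,  -  64/7, - 38/5, - 4, - 7/6 , - 1,83/11,36, 36 , 37,64,72] 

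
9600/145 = 66 + 6/29 = 66.21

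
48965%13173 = 9446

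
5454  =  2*2727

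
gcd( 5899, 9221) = 1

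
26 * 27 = 702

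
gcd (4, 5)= 1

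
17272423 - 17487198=-214775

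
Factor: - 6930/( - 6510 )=33/31  =  3^1*11^1*31^(  -  1 ) 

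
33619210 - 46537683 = - 12918473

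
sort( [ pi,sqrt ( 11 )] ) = [ pi,  sqrt( 11)]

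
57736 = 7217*8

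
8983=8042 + 941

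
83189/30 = 2772 + 29/30 = 2772.97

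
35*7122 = 249270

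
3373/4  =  3373/4 = 843.25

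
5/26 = 5/26 = 0.19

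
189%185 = 4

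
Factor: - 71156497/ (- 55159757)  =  31^( - 1)*1779347^(-1)*71156497^1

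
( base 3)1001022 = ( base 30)pe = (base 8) 1374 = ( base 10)764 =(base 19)224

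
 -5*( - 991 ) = 4955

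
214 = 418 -204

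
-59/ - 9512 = 59/9512 = 0.01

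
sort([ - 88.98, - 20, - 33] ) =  [ - 88.98 , - 33, - 20] 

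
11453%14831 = 11453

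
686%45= 11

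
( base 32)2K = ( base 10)84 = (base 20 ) 44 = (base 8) 124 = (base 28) 30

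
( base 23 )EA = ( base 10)332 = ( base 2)101001100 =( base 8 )514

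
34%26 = 8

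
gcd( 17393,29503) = 1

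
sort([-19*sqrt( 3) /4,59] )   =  [ - 19 * sqrt ( 3) /4,  59] 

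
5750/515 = 1150/103=11.17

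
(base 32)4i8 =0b1001001001000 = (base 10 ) 4680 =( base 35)3sp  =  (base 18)E80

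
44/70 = 22/35 = 0.63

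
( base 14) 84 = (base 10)116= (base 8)164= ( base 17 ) 6E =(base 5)431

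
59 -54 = 5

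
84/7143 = 28/2381 = 0.01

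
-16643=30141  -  46784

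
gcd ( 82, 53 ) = 1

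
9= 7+2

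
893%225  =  218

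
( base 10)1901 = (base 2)11101101101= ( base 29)27G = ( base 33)1OK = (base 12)1125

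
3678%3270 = 408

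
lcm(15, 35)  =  105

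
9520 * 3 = 28560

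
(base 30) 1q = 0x38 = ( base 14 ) 40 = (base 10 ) 56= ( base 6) 132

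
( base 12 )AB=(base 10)131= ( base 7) 245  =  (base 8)203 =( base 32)43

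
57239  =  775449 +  - 718210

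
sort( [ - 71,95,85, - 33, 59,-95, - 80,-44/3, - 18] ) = [ - 95, - 80, - 71, - 33, - 18, - 44/3, 59 , 85,  95]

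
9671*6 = 58026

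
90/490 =9/49=0.18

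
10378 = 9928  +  450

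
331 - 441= - 110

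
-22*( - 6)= 132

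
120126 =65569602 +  - 65449476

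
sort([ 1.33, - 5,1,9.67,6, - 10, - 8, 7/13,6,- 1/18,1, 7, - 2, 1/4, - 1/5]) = [ - 10,  -  8,- 5  , - 2,  -  1/5, - 1/18, 1/4,7/13, 1,1, 1.33, 6,6,  7,9.67 ] 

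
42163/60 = 702 + 43/60  =  702.72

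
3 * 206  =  618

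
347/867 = 347/867 = 0.40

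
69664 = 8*8708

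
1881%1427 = 454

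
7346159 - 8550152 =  - 1203993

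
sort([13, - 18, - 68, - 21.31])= [ - 68,-21.31, - 18,13]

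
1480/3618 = 740/1809 = 0.41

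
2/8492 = 1/4246 = 0.00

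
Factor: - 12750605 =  - 5^1*7^1*364303^1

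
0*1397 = 0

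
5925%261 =183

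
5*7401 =37005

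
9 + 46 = 55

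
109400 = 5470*20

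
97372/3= 32457 + 1/3 = 32457.33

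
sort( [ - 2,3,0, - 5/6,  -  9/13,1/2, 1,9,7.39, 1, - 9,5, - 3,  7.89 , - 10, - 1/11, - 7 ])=[ - 10, - 9,-7, - 3, - 2,  -  5/6,  -  9/13, - 1/11, 0 , 1/2,1,1,3,5, 7.39,7.89,9]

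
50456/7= 7208 = 7208.00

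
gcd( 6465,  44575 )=5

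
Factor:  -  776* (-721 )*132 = 2^5*3^1*7^1 * 11^1*97^1  *  103^1 = 73853472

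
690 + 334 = 1024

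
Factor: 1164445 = 5^1*463^1*503^1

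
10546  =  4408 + 6138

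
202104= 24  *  8421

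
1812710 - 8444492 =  - 6631782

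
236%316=236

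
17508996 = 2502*6998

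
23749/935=127/5 =25.40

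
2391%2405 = 2391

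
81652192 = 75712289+5939903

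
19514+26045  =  45559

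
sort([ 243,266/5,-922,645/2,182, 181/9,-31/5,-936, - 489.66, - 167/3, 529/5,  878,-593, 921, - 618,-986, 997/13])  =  [  -  986,-936,-922, - 618, - 593,-489.66, - 167/3,-31/5,181/9,266/5, 997/13, 529/5, 182, 243, 645/2 , 878, 921]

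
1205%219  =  110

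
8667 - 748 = 7919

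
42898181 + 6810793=49708974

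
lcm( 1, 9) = 9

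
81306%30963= 19380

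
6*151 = 906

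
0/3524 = 0= 0.00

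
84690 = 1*84690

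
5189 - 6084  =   - 895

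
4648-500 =4148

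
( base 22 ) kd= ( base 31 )ej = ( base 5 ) 3303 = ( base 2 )111000101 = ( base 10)453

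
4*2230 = 8920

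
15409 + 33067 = 48476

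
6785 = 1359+5426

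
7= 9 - 2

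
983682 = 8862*111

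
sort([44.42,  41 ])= [ 41,44.42]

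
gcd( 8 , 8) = 8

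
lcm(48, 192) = 192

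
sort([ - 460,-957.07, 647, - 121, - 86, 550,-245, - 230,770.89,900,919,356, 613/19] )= [-957.07,-460, - 245, - 230,-121,-86, 613/19, 356,550,647,770.89,900,919 ]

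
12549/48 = 4183/16 =261.44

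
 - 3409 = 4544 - 7953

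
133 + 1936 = 2069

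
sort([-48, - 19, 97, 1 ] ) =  [ - 48,- 19,1,97 ]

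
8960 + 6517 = 15477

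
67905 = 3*22635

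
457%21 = 16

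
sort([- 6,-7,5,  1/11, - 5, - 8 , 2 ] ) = [ - 8,-7, - 6,-5,1/11, 2, 5 ] 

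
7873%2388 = 709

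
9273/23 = 9273/23 = 403.17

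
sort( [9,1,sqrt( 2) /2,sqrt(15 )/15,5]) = [sqrt ( 15)/15, sqrt(2)/2,1,5,9]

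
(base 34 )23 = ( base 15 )4B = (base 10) 71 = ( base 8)107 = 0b1000111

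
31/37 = 31/37 = 0.84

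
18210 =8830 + 9380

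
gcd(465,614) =1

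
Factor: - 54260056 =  -2^3*17^1*37^1 *41^1*263^1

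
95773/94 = 95773/94 = 1018.86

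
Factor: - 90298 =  - 2^1 * 13^1*23^1*151^1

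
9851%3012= 815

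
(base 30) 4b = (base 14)95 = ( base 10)131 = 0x83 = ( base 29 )4f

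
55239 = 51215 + 4024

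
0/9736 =0=0.00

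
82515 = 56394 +26121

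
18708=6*3118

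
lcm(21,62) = 1302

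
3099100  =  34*91150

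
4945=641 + 4304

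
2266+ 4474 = 6740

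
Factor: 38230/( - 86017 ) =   -  2^1*5^1*3823^1*86017^( - 1)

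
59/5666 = 59/5666 = 0.01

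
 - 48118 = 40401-88519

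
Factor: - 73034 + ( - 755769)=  - 828803  =  - 157^1*5279^1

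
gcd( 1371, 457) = 457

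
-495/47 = -11 + 22/47 = - 10.53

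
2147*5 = 10735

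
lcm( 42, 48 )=336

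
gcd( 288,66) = 6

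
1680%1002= 678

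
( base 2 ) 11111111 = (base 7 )513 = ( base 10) 255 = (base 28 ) 93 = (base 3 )100110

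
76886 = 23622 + 53264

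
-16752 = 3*(-5584) 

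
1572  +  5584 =7156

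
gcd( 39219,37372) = 1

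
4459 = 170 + 4289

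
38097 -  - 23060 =61157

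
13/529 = 13/529 = 0.02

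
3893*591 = 2300763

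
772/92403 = 772/92403  =  0.01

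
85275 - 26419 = 58856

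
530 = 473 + 57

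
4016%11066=4016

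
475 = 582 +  - 107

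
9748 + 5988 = 15736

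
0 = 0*98368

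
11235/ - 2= - 5618 + 1/2=-5617.50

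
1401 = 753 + 648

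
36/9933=12/3311 = 0.00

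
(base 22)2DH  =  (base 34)13D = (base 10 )1271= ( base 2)10011110111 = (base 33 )15H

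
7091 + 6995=14086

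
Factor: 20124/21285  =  2^2 * 5^( - 1)*11^( - 1 )*13^1  =  52/55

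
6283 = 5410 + 873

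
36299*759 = 27550941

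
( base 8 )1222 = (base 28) ne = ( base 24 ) 13a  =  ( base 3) 220101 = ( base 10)658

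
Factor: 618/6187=2^1*3^1*23^( - 1)*103^1*269^(  -  1 )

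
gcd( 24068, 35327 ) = 1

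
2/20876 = 1/10438  =  0.00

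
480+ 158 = 638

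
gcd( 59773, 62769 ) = 7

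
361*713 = 257393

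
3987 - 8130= - 4143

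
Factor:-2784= - 2^5*3^1*29^1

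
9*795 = 7155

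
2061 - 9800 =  - 7739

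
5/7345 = 1/1469 = 0.00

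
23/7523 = 23/7523 = 0.00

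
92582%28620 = 6722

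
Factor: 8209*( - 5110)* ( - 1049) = 2^1*5^1*7^1*73^1*1049^1 * 8209^1 = 44003441510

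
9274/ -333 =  - 28  +  50/333 = -27.85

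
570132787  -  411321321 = 158811466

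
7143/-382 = - 7143/382 = - 18.70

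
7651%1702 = 843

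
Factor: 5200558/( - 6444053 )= - 472778/585823= -2^1*7^( - 1 )*97^1*2437^1 * 83689^( - 1) 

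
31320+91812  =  123132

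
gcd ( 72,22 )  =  2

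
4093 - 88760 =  - 84667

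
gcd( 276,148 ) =4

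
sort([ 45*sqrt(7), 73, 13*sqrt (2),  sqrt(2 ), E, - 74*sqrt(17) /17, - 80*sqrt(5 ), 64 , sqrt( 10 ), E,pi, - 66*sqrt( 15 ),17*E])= [ -66*sqrt(15),-80 * sqrt(5), -74*sqrt( 17)/17,sqrt( 2),E, E,  pi,sqrt( 10 ),13*sqrt(2 ), 17*E , 64,73,45*sqrt(7 )]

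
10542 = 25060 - 14518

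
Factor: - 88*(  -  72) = 2^6*3^2*11^1 = 6336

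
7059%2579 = 1901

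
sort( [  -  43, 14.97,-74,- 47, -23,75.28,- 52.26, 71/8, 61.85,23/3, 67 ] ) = [-74, -52.26,-47 , - 43, - 23,23/3, 71/8,14.97 , 61.85, 67,75.28]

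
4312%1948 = 416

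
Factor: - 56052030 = -2^1 * 3^1*5^1*31^1*60271^1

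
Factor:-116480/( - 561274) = 8320/40091=2^7*5^1*13^1*47^( - 1)*853^ ( - 1) 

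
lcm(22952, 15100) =573800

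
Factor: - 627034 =-2^1*313517^1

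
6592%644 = 152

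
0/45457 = 0=0.00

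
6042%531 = 201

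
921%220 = 41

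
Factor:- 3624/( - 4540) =2^1*3^1* 5^ (- 1)*151^1  *227^ ( - 1)=906/1135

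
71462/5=71462/5 = 14292.40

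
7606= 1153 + 6453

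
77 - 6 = 71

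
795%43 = 21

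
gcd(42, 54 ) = 6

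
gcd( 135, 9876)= 3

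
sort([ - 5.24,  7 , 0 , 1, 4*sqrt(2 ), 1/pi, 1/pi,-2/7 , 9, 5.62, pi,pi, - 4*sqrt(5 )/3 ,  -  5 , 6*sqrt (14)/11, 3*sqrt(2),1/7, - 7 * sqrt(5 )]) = [ - 7*sqrt(5 ), - 5.24,-5 , - 4*sqrt(5 ) /3 ,  -  2/7, 0, 1/7,1/pi,1/pi, 1, 6*sqrt(14)/11,pi , pi, 3*sqrt (2),5.62,4* sqrt(2),7, 9]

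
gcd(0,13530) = 13530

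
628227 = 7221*87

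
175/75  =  7/3=2.33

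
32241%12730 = 6781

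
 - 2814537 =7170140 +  - 9984677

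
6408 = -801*(- 8)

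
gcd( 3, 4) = 1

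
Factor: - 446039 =  -  11^1*23^1*41^1 * 43^1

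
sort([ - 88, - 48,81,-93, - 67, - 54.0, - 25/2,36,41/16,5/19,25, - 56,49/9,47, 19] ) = [ - 93, - 88, - 67 , - 56, - 54.0,  -  48, - 25/2,  5/19,41/16, 49/9,19, 25, 36,47 , 81]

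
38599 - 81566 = - 42967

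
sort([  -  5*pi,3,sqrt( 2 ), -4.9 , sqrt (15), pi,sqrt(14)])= [-5*pi, - 4.9, sqrt( 2), 3,  pi, sqrt( 14), sqrt(15 ) ] 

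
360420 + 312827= 673247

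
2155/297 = 2155/297 = 7.26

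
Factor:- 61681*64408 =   -  2^3 * 83^1*97^1*61681^1 = -3972749848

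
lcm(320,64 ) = 320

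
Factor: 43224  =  2^3 * 3^1 * 1801^1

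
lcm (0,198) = 0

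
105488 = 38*2776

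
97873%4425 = 523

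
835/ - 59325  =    -  1 + 11698/11865 = - 0.01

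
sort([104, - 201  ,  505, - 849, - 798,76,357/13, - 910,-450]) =[  -  910,-849, - 798,-450, - 201,357/13, 76, 104,505 ] 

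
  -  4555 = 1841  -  6396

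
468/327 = 1 + 47/109 = 1.43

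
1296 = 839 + 457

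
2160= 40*54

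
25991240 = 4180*6218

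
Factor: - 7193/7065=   -  3^ ( -2)*5^( - 1)*157^ (-1)*7193^1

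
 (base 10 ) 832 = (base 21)1ID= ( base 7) 2266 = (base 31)qq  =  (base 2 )1101000000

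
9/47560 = 9/47560 = 0.00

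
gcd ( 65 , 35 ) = 5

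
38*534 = 20292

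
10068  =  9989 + 79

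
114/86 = 57/43 = 1.33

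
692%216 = 44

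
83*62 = 5146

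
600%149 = 4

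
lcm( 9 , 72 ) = 72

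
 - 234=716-950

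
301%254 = 47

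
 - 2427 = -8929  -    -  6502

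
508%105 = 88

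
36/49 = 36/49 = 0.73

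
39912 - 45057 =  - 5145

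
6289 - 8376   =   - 2087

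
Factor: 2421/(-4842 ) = -2^(-1) = - 1/2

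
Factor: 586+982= 1568 = 2^5* 7^2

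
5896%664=584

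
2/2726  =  1/1363 = 0.00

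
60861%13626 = 6357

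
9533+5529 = 15062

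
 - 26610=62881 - 89491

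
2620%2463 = 157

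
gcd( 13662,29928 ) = 6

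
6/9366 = 1/1561 = 0.00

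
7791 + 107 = 7898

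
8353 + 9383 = 17736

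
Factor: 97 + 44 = 141 = 3^1*47^1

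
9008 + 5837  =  14845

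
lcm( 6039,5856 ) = 193248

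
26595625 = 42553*625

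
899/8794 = 899/8794 = 0.10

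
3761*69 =259509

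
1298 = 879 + 419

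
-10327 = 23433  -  33760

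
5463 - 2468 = 2995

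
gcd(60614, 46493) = 1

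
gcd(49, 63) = 7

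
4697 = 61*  77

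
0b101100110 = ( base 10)358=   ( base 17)141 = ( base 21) H1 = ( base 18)11g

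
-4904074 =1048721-5952795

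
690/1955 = 6/17=0.35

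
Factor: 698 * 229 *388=62018696 = 2^3 *97^1*229^1*349^1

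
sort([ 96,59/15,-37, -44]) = [ - 44, - 37, 59/15,  96]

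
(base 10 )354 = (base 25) E4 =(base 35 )a4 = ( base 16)162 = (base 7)1014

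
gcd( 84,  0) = 84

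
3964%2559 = 1405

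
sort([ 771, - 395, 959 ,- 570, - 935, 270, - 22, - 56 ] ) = [ - 935, - 570, - 395,-56,-22, 270, 771 , 959 ]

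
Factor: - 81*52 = -4212 = -2^2*3^4*13^1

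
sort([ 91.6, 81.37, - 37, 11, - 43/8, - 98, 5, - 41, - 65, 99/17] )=[-98, - 65,  -  41, - 37, -43/8, 5,99/17,  11,  81.37, 91.6 ] 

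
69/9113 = 69/9113= 0.01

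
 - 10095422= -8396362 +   -  1699060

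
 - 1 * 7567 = - 7567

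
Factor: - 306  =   - 2^1*3^2*17^1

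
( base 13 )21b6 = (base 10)4712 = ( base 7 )16511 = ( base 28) 608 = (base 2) 1001001101000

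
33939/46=33939/46 = 737.80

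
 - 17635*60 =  -1058100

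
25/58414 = 25/58414 = 0.00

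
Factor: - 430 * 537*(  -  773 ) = 178493430 = 2^1 *3^1*5^1 * 43^1*179^1 * 773^1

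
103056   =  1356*76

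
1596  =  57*28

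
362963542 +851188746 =1214152288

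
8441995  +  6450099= 14892094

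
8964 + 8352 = 17316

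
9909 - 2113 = 7796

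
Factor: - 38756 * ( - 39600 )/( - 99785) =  - 2^6 * 3^2*5^1*7^(-1)*11^1*2851^( - 1)*9689^1  =  -306947520/19957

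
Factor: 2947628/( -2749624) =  - 736907/687406  =  - 2^(- 1 )* 41^(-1)*83^(-1)*101^(-1)*523^1 * 1409^1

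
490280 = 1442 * 340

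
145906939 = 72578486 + 73328453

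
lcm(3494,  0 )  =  0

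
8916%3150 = 2616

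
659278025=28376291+630901734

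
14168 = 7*2024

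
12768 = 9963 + 2805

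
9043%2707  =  922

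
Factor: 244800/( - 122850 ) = -2^5*3^( - 1)* 7^( - 1 )*13^( -1)*17^1 = -  544/273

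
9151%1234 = 513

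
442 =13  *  34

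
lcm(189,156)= 9828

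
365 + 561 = 926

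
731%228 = 47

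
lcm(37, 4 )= 148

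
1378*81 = 111618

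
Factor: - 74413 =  - 74413^1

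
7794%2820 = 2154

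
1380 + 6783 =8163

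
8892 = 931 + 7961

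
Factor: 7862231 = 13^1*604787^1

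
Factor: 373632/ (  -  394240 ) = -2^ (-3) * 3^1*5^(-1) * 11^( -1 ) * 139^1 = -417/440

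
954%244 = 222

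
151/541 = 151/541 = 0.28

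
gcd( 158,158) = 158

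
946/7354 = 473/3677 = 0.13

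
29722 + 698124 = 727846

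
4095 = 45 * 91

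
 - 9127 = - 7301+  - 1826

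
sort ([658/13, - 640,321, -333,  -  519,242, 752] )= [ - 640, - 519,-333,  658/13,242 , 321, 752]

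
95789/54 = 95789/54=1773.87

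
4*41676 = 166704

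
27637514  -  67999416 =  - 40361902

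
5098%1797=1504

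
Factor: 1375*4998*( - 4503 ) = -30945741750 = - 2^1*3^2*5^3 *7^2*11^1*17^1*19^1*79^1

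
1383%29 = 20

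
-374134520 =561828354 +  - 935962874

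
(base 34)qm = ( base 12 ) 636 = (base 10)906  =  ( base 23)1g9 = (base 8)1612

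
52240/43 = 1214 + 38/43 = 1214.88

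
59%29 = 1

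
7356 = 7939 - 583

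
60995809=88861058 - 27865249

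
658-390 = 268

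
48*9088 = 436224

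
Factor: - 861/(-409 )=3^1*7^1*41^1 * 409^(-1) 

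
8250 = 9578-1328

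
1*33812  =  33812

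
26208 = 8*3276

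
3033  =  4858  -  1825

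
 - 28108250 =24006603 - 52114853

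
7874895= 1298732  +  6576163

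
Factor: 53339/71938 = 2^ ( - 1 )*11^1* 13^1*373^1*35969^(  -  1 ) 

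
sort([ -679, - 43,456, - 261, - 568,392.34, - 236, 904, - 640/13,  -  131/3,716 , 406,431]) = [ - 679,-568,  -  261, - 236,  -  640/13, - 131/3,-43,392.34, 406,431,456,  716,904]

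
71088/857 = 71088/857 = 82.95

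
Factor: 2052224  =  2^7*16033^1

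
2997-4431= - 1434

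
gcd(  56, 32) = 8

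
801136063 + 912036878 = 1713172941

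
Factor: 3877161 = 3^1 * 1292387^1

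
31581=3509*9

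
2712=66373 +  - 63661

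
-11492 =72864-84356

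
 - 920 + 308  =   - 612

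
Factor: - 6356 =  -2^2*7^1*227^1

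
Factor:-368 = - 2^4  *23^1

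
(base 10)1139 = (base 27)1F5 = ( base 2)10001110011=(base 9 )1505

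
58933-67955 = -9022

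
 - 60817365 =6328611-67145976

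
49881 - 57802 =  - 7921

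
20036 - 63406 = -43370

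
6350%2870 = 610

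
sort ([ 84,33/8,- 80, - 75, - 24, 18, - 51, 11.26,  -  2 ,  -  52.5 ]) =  [ - 80, - 75, - 52.5,  -  51,-24,-2, 33/8, 11.26, 18, 84] 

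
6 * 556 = 3336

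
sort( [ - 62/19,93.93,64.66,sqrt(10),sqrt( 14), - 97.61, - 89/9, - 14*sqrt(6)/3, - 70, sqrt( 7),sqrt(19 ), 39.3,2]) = [ - 97.61, - 70, - 14*sqrt(6)/3, - 89/9, - 62/19, 2, sqrt( 7 ),sqrt(10 ),  sqrt ( 14 ),sqrt (19),39.3, 64.66,93.93 ]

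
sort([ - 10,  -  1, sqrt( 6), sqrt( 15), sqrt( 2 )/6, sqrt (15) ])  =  [ - 10, - 1, sqrt( 2)/6,sqrt(6), sqrt( 15),sqrt(15)]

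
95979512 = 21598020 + 74381492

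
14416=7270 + 7146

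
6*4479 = 26874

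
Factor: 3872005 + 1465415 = 2^2*3^1*5^1*11^1*8087^1 = 5337420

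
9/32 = 9/32 = 0.28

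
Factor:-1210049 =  - 1210049^1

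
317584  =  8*39698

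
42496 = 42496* 1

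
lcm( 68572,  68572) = 68572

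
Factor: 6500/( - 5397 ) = - 2^2 * 3^ ( - 1 ) * 5^3*7^( - 1 ) * 13^1*257^( - 1)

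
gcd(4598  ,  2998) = 2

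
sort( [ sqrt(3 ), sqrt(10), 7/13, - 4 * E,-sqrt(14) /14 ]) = [-4 * E, - sqrt(14) /14,7/13,sqrt(3 ),sqrt ( 10 )]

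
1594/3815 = 1594/3815 = 0.42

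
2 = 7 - 5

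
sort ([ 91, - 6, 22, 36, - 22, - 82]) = [ - 82,- 22, - 6,22,36, 91]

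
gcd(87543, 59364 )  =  9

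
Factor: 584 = 2^3*73^1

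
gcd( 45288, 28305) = 5661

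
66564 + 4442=71006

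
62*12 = 744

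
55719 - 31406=24313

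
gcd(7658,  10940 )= 1094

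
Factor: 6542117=6542117^1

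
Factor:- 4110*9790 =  - 2^2 * 3^1*5^2*11^1*89^1*137^1  =  - 40236900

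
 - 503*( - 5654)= 2843962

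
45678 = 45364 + 314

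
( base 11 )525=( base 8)1170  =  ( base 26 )o8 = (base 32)jo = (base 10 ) 632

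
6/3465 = 2/1155 = 0.00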